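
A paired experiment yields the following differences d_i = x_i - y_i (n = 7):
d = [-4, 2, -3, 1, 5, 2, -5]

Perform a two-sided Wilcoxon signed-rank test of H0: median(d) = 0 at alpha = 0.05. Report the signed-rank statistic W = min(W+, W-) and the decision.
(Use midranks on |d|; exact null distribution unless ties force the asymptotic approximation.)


Step 1: Drop any zero differences (none here) and take |d_i|.
|d| = [4, 2, 3, 1, 5, 2, 5]
Step 2: Midrank |d_i| (ties get averaged ranks).
ranks: |4|->5, |2|->2.5, |3|->4, |1|->1, |5|->6.5, |2|->2.5, |5|->6.5
Step 3: Attach original signs; sum ranks with positive sign and with negative sign.
W+ = 2.5 + 1 + 6.5 + 2.5 = 12.5
W- = 5 + 4 + 6.5 = 15.5
(Check: W+ + W- = 28 should equal n(n+1)/2 = 28.)
Step 4: Test statistic W = min(W+, W-) = 12.5.
Step 5: Ties in |d|, so use the tie-corrected normal approximation.
        E[W] = n(n+1)/4 = 7*8/4 = 14.
        Tie groups: |d|=2 (t=2), |d|=5 (t=2); sum(t^3 - t) = 12.
        Var[W] = n(n+1)(2n+1)/24 - sum(t^3-t)/48 = 840/24 - 12/48 = 34.75.
        z = (W - E[W]) / sqrt(Var[W]) = (12.5 - 14) / 5.8949 = -0.2545.
        Two-sided p = 2*Phi(z) = 0.799143.
Step 6: alpha = 0.05. fail to reject H0.

W+ = 12.5, W- = 15.5, W = min = 12.5, p = 0.799143, fail to reject H0.


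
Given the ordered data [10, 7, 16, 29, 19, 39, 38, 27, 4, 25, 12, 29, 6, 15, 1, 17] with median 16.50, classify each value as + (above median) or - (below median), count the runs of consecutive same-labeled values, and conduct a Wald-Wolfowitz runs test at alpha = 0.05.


Step 1: Compute median = 16.50; label A = above, B = below.
Labels in order: BBBAAAAABABABBBA  (n_A = 8, n_B = 8)
Step 2: Count runs R = 8.
Step 3: Under H0 (random ordering), E[R] = 2*n_A*n_B/(n_A+n_B) + 1 = 2*8*8/16 + 1 = 9.0000.
        Var[R] = 2*n_A*n_B*(2*n_A*n_B - n_A - n_B) / ((n_A+n_B)^2 * (n_A+n_B-1)) = 14336/3840 = 3.7333.
        SD[R] = 1.9322.
Step 4: Continuity-corrected z = (R + 0.5 - E[R]) / SD[R] = (8 + 0.5 - 9.0000) / 1.9322 = -0.2588.
Step 5: Two-sided p-value via normal approximation = 2*(1 - Phi(|z|)) = 0.795809.
Step 6: alpha = 0.05. fail to reject H0.

R = 8, z = -0.2588, p = 0.795809, fail to reject H0.


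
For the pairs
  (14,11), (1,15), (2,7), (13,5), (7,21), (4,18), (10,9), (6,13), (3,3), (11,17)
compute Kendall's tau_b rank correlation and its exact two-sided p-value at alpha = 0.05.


Step 1: Enumerate the 45 unordered pairs (i,j) with i<j and classify each by sign(x_j-x_i) * sign(y_j-y_i).
  (1,2):dx=-13,dy=+4->D; (1,3):dx=-12,dy=-4->C; (1,4):dx=-1,dy=-6->C; (1,5):dx=-7,dy=+10->D
  (1,6):dx=-10,dy=+7->D; (1,7):dx=-4,dy=-2->C; (1,8):dx=-8,dy=+2->D; (1,9):dx=-11,dy=-8->C
  (1,10):dx=-3,dy=+6->D; (2,3):dx=+1,dy=-8->D; (2,4):dx=+12,dy=-10->D; (2,5):dx=+6,dy=+6->C
  (2,6):dx=+3,dy=+3->C; (2,7):dx=+9,dy=-6->D; (2,8):dx=+5,dy=-2->D; (2,9):dx=+2,dy=-12->D
  (2,10):dx=+10,dy=+2->C; (3,4):dx=+11,dy=-2->D; (3,5):dx=+5,dy=+14->C; (3,6):dx=+2,dy=+11->C
  (3,7):dx=+8,dy=+2->C; (3,8):dx=+4,dy=+6->C; (3,9):dx=+1,dy=-4->D; (3,10):dx=+9,dy=+10->C
  (4,5):dx=-6,dy=+16->D; (4,6):dx=-9,dy=+13->D; (4,7):dx=-3,dy=+4->D; (4,8):dx=-7,dy=+8->D
  (4,9):dx=-10,dy=-2->C; (4,10):dx=-2,dy=+12->D; (5,6):dx=-3,dy=-3->C; (5,7):dx=+3,dy=-12->D
  (5,8):dx=-1,dy=-8->C; (5,9):dx=-4,dy=-18->C; (5,10):dx=+4,dy=-4->D; (6,7):dx=+6,dy=-9->D
  (6,8):dx=+2,dy=-5->D; (6,9):dx=-1,dy=-15->C; (6,10):dx=+7,dy=-1->D; (7,8):dx=-4,dy=+4->D
  (7,9):dx=-7,dy=-6->C; (7,10):dx=+1,dy=+8->C; (8,9):dx=-3,dy=-10->C; (8,10):dx=+5,dy=+4->C
  (9,10):dx=+8,dy=+14->C
Step 2: C = 22, D = 23, total pairs = 45.
Step 3: tau = (C - D)/(n(n-1)/2) = (22 - 23)/45 = -0.022222.
Step 4: Exact two-sided p-value (enumerate n! = 3628800 permutations of y under H0): p = 1.000000.
Step 5: alpha = 0.05. fail to reject H0.

tau_b = -0.0222 (C=22, D=23), p = 1.000000, fail to reject H0.


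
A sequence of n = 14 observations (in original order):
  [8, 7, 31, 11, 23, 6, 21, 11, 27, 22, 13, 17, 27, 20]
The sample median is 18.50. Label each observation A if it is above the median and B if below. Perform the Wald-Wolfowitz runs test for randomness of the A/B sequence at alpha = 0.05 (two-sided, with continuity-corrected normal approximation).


Step 1: Compute median = 18.50; label A = above, B = below.
Labels in order: BBABABABAABBAA  (n_A = 7, n_B = 7)
Step 2: Count runs R = 10.
Step 3: Under H0 (random ordering), E[R] = 2*n_A*n_B/(n_A+n_B) + 1 = 2*7*7/14 + 1 = 8.0000.
        Var[R] = 2*n_A*n_B*(2*n_A*n_B - n_A - n_B) / ((n_A+n_B)^2 * (n_A+n_B-1)) = 8232/2548 = 3.2308.
        SD[R] = 1.7974.
Step 4: Continuity-corrected z = (R - 0.5 - E[R]) / SD[R] = (10 - 0.5 - 8.0000) / 1.7974 = 0.8345.
Step 5: Two-sided p-value via normal approximation = 2*(1 - Phi(|z|)) = 0.403986.
Step 6: alpha = 0.05. fail to reject H0.

R = 10, z = 0.8345, p = 0.403986, fail to reject H0.


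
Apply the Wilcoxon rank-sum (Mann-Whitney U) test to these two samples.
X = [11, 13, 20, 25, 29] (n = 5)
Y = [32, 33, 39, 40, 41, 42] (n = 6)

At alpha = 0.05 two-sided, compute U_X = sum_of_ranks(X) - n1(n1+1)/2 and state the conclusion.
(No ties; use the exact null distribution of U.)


Step 1: Combine and sort all 11 observations; assign midranks.
sorted (value, group): (11,X), (13,X), (20,X), (25,X), (29,X), (32,Y), (33,Y), (39,Y), (40,Y), (41,Y), (42,Y)
ranks: 11->1, 13->2, 20->3, 25->4, 29->5, 32->6, 33->7, 39->8, 40->9, 41->10, 42->11
Step 2: Rank sum for X: R1 = 1 + 2 + 3 + 4 + 5 = 15.
Step 3: U_X = R1 - n1(n1+1)/2 = 15 - 5*6/2 = 15 - 15 = 0.
       U_Y = n1*n2 - U_X = 30 - 0 = 30.
Step 4: No ties, so the exact null distribution of U (based on enumerating the C(11,5) = 462 equally likely rank assignments) gives the two-sided p-value.
Step 5: p-value = 0.004329; compare to alpha = 0.05. reject H0.

U_X = 0, p = 0.004329, reject H0 at alpha = 0.05.


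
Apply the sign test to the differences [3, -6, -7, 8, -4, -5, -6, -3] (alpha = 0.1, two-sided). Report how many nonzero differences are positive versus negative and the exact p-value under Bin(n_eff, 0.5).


Step 1: Discard zero differences. Original n = 8; n_eff = number of nonzero differences = 8.
Nonzero differences (with sign): +3, -6, -7, +8, -4, -5, -6, -3
Step 2: Count signs: positive = 2, negative = 6.
Step 3: Under H0: P(positive) = 0.5, so the number of positives S ~ Bin(8, 0.5).
Step 4: Two-sided exact p-value = sum of Bin(8,0.5) probabilities at or below the observed probability = 0.289062.
Step 5: alpha = 0.1. fail to reject H0.

n_eff = 8, pos = 2, neg = 6, p = 0.289062, fail to reject H0.


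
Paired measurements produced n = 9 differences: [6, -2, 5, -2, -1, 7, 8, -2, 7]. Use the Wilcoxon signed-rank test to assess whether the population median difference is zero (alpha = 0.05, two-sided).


Step 1: Drop any zero differences (none here) and take |d_i|.
|d| = [6, 2, 5, 2, 1, 7, 8, 2, 7]
Step 2: Midrank |d_i| (ties get averaged ranks).
ranks: |6|->6, |2|->3, |5|->5, |2|->3, |1|->1, |7|->7.5, |8|->9, |2|->3, |7|->7.5
Step 3: Attach original signs; sum ranks with positive sign and with negative sign.
W+ = 6 + 5 + 7.5 + 9 + 7.5 = 35
W- = 3 + 3 + 1 + 3 = 10
(Check: W+ + W- = 45 should equal n(n+1)/2 = 45.)
Step 4: Test statistic W = min(W+, W-) = 10.
Step 5: Ties in |d|, so use the tie-corrected normal approximation.
        E[W] = n(n+1)/4 = 9*10/4 = 22.5.
        Tie groups: |d|=2 (t=3), |d|=7 (t=2); sum(t^3 - t) = 30.
        Var[W] = n(n+1)(2n+1)/24 - sum(t^3-t)/48 = 1710/24 - 30/48 = 70.625.
        z = (W - E[W]) / sqrt(Var[W]) = (10 - 22.5) / 8.4039 = -1.4874.
        Two-sided p = 2*Phi(z) = 0.136906.
Step 6: alpha = 0.05. fail to reject H0.

W+ = 35, W- = 10, W = min = 10, p = 0.136906, fail to reject H0.


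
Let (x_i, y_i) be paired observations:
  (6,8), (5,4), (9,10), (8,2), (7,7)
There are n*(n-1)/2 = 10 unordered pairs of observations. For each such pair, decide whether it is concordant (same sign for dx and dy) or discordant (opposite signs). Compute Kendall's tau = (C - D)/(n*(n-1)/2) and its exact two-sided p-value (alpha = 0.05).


Step 1: Enumerate the 10 unordered pairs (i,j) with i<j and classify each by sign(x_j-x_i) * sign(y_j-y_i).
  (1,2):dx=-1,dy=-4->C; (1,3):dx=+3,dy=+2->C; (1,4):dx=+2,dy=-6->D; (1,5):dx=+1,dy=-1->D
  (2,3):dx=+4,dy=+6->C; (2,4):dx=+3,dy=-2->D; (2,5):dx=+2,dy=+3->C; (3,4):dx=-1,dy=-8->C
  (3,5):dx=-2,dy=-3->C; (4,5):dx=-1,dy=+5->D
Step 2: C = 6, D = 4, total pairs = 10.
Step 3: tau = (C - D)/(n(n-1)/2) = (6 - 4)/10 = 0.200000.
Step 4: Exact two-sided p-value (enumerate n! = 120 permutations of y under H0): p = 0.816667.
Step 5: alpha = 0.05. fail to reject H0.

tau_b = 0.2000 (C=6, D=4), p = 0.816667, fail to reject H0.


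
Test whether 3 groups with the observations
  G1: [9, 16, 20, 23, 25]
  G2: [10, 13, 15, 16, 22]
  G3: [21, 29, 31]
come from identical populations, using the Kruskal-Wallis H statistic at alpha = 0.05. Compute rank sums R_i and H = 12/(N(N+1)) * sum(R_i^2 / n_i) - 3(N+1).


Step 1: Combine all N = 13 observations and assign midranks.
sorted (value, group, rank): (9,G1,1), (10,G2,2), (13,G2,3), (15,G2,4), (16,G1,5.5), (16,G2,5.5), (20,G1,7), (21,G3,8), (22,G2,9), (23,G1,10), (25,G1,11), (29,G3,12), (31,G3,13)
Step 2: Sum ranks within each group.
R_1 = 34.5 (n_1 = 5)
R_2 = 23.5 (n_2 = 5)
R_3 = 33 (n_3 = 3)
Step 3: H = 12/(N(N+1)) * sum(R_i^2/n_i) - 3(N+1)
     = 12/(13*14) * (34.5^2/5 + 23.5^2/5 + 33^2/3) - 3*14
     = 0.065934 * 711.5 - 42
     = 4.912088.
Step 4: Ties present; correction factor C = 1 - 6/(13^3 - 13) = 0.997253. Corrected H = 4.912088 / 0.997253 = 4.925620.
Step 5: Under H0, H ~ chi^2(2); p-value = 0.085195.
Step 6: alpha = 0.05. fail to reject H0.

H = 4.9256, df = 2, p = 0.085195, fail to reject H0.


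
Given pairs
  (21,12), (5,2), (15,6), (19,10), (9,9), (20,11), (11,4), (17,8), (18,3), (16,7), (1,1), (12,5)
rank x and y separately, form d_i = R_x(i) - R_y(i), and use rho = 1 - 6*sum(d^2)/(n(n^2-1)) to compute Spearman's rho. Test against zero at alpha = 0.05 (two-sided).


Step 1: Rank x and y separately (midranks; no ties here).
rank(x): 21->12, 5->2, 15->6, 19->10, 9->3, 20->11, 11->4, 17->8, 18->9, 16->7, 1->1, 12->5
rank(y): 12->12, 2->2, 6->6, 10->10, 9->9, 11->11, 4->4, 8->8, 3->3, 7->7, 1->1, 5->5
Step 2: d_i = R_x(i) - R_y(i); compute d_i^2.
  (12-12)^2=0, (2-2)^2=0, (6-6)^2=0, (10-10)^2=0, (3-9)^2=36, (11-11)^2=0, (4-4)^2=0, (8-8)^2=0, (9-3)^2=36, (7-7)^2=0, (1-1)^2=0, (5-5)^2=0
sum(d^2) = 72.
Step 3: rho = 1 - 6*72 / (12*(12^2 - 1)) = 1 - 432/1716 = 0.748252.
Step 4: Under H0, t = rho * sqrt((n-2)/(1-rho^2)) = 3.5667 ~ t(10).
Step 5: Two-sided p-value from the t-distribution with 10 df = 0.005124.
Step 6: alpha = 0.05. reject H0.

rho = 0.7483, p = 0.005124, reject H0 at alpha = 0.05.


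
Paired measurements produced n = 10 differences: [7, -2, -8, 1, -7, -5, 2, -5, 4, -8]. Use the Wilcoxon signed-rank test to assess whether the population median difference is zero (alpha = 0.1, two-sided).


Step 1: Drop any zero differences (none here) and take |d_i|.
|d| = [7, 2, 8, 1, 7, 5, 2, 5, 4, 8]
Step 2: Midrank |d_i| (ties get averaged ranks).
ranks: |7|->7.5, |2|->2.5, |8|->9.5, |1|->1, |7|->7.5, |5|->5.5, |2|->2.5, |5|->5.5, |4|->4, |8|->9.5
Step 3: Attach original signs; sum ranks with positive sign and with negative sign.
W+ = 7.5 + 1 + 2.5 + 4 = 15
W- = 2.5 + 9.5 + 7.5 + 5.5 + 5.5 + 9.5 = 40
(Check: W+ + W- = 55 should equal n(n+1)/2 = 55.)
Step 4: Test statistic W = min(W+, W-) = 15.
Step 5: Ties in |d|, so use the tie-corrected normal approximation.
        E[W] = n(n+1)/4 = 10*11/4 = 27.5.
        Tie groups: |d|=2 (t=2), |d|=5 (t=2), |d|=7 (t=2), |d|=8 (t=2); sum(t^3 - t) = 24.
        Var[W] = n(n+1)(2n+1)/24 - sum(t^3-t)/48 = 2310/24 - 24/48 = 95.75.
        z = (W - E[W]) / sqrt(Var[W]) = (15 - 27.5) / 9.7852 = -1.2774.
        Two-sided p = 2*Phi(z) = 0.201447.
Step 6: alpha = 0.1. fail to reject H0.

W+ = 15, W- = 40, W = min = 15, p = 0.201447, fail to reject H0.


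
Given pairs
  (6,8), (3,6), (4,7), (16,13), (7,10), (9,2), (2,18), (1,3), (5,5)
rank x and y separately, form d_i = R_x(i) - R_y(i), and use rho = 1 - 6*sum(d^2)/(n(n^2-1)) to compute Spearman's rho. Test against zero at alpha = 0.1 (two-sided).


Step 1: Rank x and y separately (midranks; no ties here).
rank(x): 6->6, 3->3, 4->4, 16->9, 7->7, 9->8, 2->2, 1->1, 5->5
rank(y): 8->6, 6->4, 7->5, 13->8, 10->7, 2->1, 18->9, 3->2, 5->3
Step 2: d_i = R_x(i) - R_y(i); compute d_i^2.
  (6-6)^2=0, (3-4)^2=1, (4-5)^2=1, (9-8)^2=1, (7-7)^2=0, (8-1)^2=49, (2-9)^2=49, (1-2)^2=1, (5-3)^2=4
sum(d^2) = 106.
Step 3: rho = 1 - 6*106 / (9*(9^2 - 1)) = 1 - 636/720 = 0.116667.
Step 4: Under H0, t = rho * sqrt((n-2)/(1-rho^2)) = 0.3108 ~ t(7).
Step 5: Two-sided p-value from the t-distribution with 7 df = 0.765008.
Step 6: alpha = 0.1. fail to reject H0.

rho = 0.1167, p = 0.765008, fail to reject H0 at alpha = 0.1.


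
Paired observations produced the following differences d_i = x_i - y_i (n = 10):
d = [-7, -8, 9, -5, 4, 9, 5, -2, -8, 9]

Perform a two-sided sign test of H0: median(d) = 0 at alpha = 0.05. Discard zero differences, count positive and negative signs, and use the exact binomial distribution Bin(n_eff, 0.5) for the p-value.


Step 1: Discard zero differences. Original n = 10; n_eff = number of nonzero differences = 10.
Nonzero differences (with sign): -7, -8, +9, -5, +4, +9, +5, -2, -8, +9
Step 2: Count signs: positive = 5, negative = 5.
Step 3: Under H0: P(positive) = 0.5, so the number of positives S ~ Bin(10, 0.5).
Step 4: Two-sided exact p-value = sum of Bin(10,0.5) probabilities at or below the observed probability = 1.000000.
Step 5: alpha = 0.05. fail to reject H0.

n_eff = 10, pos = 5, neg = 5, p = 1.000000, fail to reject H0.


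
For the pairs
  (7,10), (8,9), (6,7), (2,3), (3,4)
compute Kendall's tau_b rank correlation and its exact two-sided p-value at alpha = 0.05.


Step 1: Enumerate the 10 unordered pairs (i,j) with i<j and classify each by sign(x_j-x_i) * sign(y_j-y_i).
  (1,2):dx=+1,dy=-1->D; (1,3):dx=-1,dy=-3->C; (1,4):dx=-5,dy=-7->C; (1,5):dx=-4,dy=-6->C
  (2,3):dx=-2,dy=-2->C; (2,4):dx=-6,dy=-6->C; (2,5):dx=-5,dy=-5->C; (3,4):dx=-4,dy=-4->C
  (3,5):dx=-3,dy=-3->C; (4,5):dx=+1,dy=+1->C
Step 2: C = 9, D = 1, total pairs = 10.
Step 3: tau = (C - D)/(n(n-1)/2) = (9 - 1)/10 = 0.800000.
Step 4: Exact two-sided p-value (enumerate n! = 120 permutations of y under H0): p = 0.083333.
Step 5: alpha = 0.05. fail to reject H0.

tau_b = 0.8000 (C=9, D=1), p = 0.083333, fail to reject H0.


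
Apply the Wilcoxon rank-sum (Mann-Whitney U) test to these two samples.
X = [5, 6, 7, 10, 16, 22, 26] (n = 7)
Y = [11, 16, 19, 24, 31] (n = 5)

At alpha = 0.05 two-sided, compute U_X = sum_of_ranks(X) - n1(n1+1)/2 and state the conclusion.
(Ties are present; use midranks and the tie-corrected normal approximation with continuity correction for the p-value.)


Step 1: Combine and sort all 12 observations; assign midranks.
sorted (value, group): (5,X), (6,X), (7,X), (10,X), (11,Y), (16,X), (16,Y), (19,Y), (22,X), (24,Y), (26,X), (31,Y)
ranks: 5->1, 6->2, 7->3, 10->4, 11->5, 16->6.5, 16->6.5, 19->8, 22->9, 24->10, 26->11, 31->12
Step 2: Rank sum for X: R1 = 1 + 2 + 3 + 4 + 6.5 + 9 + 11 = 36.5.
Step 3: U_X = R1 - n1(n1+1)/2 = 36.5 - 7*8/2 = 36.5 - 28 = 8.5.
       U_Y = n1*n2 - U_X = 35 - 8.5 = 26.5.
Step 4: Ties are present, so use the tie-corrected normal approximation (with continuity correction) for the p-value.
Step 5: p-value = 0.166721; compare to alpha = 0.05. fail to reject H0.

U_X = 8.5, p = 0.166721, fail to reject H0 at alpha = 0.05.


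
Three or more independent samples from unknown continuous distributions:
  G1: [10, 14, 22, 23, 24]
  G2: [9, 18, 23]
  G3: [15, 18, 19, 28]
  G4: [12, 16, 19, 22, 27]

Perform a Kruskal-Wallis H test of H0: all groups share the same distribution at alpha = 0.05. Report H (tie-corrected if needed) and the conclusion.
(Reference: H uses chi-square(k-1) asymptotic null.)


Step 1: Combine all N = 17 observations and assign midranks.
sorted (value, group, rank): (9,G2,1), (10,G1,2), (12,G4,3), (14,G1,4), (15,G3,5), (16,G4,6), (18,G2,7.5), (18,G3,7.5), (19,G3,9.5), (19,G4,9.5), (22,G1,11.5), (22,G4,11.5), (23,G1,13.5), (23,G2,13.5), (24,G1,15), (27,G4,16), (28,G3,17)
Step 2: Sum ranks within each group.
R_1 = 46 (n_1 = 5)
R_2 = 22 (n_2 = 3)
R_3 = 39 (n_3 = 4)
R_4 = 46 (n_4 = 5)
Step 3: H = 12/(N(N+1)) * sum(R_i^2/n_i) - 3(N+1)
     = 12/(17*18) * (46^2/5 + 22^2/3 + 39^2/4 + 46^2/5) - 3*18
     = 0.039216 * 1387.98 - 54
     = 0.430719.
Step 4: Ties present; correction factor C = 1 - 24/(17^3 - 17) = 0.995098. Corrected H = 0.430719 / 0.995098 = 0.432841.
Step 5: Under H0, H ~ chi^2(3); p-value = 0.933378.
Step 6: alpha = 0.05. fail to reject H0.

H = 0.4328, df = 3, p = 0.933378, fail to reject H0.


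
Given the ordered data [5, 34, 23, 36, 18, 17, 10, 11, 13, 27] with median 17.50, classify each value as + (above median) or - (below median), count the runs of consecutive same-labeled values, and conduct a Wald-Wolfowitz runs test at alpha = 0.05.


Step 1: Compute median = 17.50; label A = above, B = below.
Labels in order: BAAAABBBBA  (n_A = 5, n_B = 5)
Step 2: Count runs R = 4.
Step 3: Under H0 (random ordering), E[R] = 2*n_A*n_B/(n_A+n_B) + 1 = 2*5*5/10 + 1 = 6.0000.
        Var[R] = 2*n_A*n_B*(2*n_A*n_B - n_A - n_B) / ((n_A+n_B)^2 * (n_A+n_B-1)) = 2000/900 = 2.2222.
        SD[R] = 1.4907.
Step 4: Continuity-corrected z = (R + 0.5 - E[R]) / SD[R] = (4 + 0.5 - 6.0000) / 1.4907 = -1.0062.
Step 5: Two-sided p-value via normal approximation = 2*(1 - Phi(|z|)) = 0.314305.
Step 6: alpha = 0.05. fail to reject H0.

R = 4, z = -1.0062, p = 0.314305, fail to reject H0.


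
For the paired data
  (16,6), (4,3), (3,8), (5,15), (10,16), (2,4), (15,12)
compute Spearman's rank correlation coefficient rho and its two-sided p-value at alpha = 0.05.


Step 1: Rank x and y separately (midranks; no ties here).
rank(x): 16->7, 4->3, 3->2, 5->4, 10->5, 2->1, 15->6
rank(y): 6->3, 3->1, 8->4, 15->6, 16->7, 4->2, 12->5
Step 2: d_i = R_x(i) - R_y(i); compute d_i^2.
  (7-3)^2=16, (3-1)^2=4, (2-4)^2=4, (4-6)^2=4, (5-7)^2=4, (1-2)^2=1, (6-5)^2=1
sum(d^2) = 34.
Step 3: rho = 1 - 6*34 / (7*(7^2 - 1)) = 1 - 204/336 = 0.392857.
Step 4: Under H0, t = rho * sqrt((n-2)/(1-rho^2)) = 0.9553 ~ t(5).
Step 5: Two-sided p-value from the t-distribution with 5 df = 0.383317.
Step 6: alpha = 0.05. fail to reject H0.

rho = 0.3929, p = 0.383317, fail to reject H0 at alpha = 0.05.


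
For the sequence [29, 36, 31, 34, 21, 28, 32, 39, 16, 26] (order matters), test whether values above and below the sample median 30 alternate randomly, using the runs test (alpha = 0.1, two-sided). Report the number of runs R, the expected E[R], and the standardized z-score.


Step 1: Compute median = 30; label A = above, B = below.
Labels in order: BAAABBAABB  (n_A = 5, n_B = 5)
Step 2: Count runs R = 5.
Step 3: Under H0 (random ordering), E[R] = 2*n_A*n_B/(n_A+n_B) + 1 = 2*5*5/10 + 1 = 6.0000.
        Var[R] = 2*n_A*n_B*(2*n_A*n_B - n_A - n_B) / ((n_A+n_B)^2 * (n_A+n_B-1)) = 2000/900 = 2.2222.
        SD[R] = 1.4907.
Step 4: Continuity-corrected z = (R + 0.5 - E[R]) / SD[R] = (5 + 0.5 - 6.0000) / 1.4907 = -0.3354.
Step 5: Two-sided p-value via normal approximation = 2*(1 - Phi(|z|)) = 0.737316.
Step 6: alpha = 0.1. fail to reject H0.

R = 5, z = -0.3354, p = 0.737316, fail to reject H0.


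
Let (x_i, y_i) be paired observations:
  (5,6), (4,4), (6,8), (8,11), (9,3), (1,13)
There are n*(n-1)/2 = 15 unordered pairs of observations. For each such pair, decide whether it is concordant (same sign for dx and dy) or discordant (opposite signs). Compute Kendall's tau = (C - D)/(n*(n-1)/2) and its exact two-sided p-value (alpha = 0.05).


Step 1: Enumerate the 15 unordered pairs (i,j) with i<j and classify each by sign(x_j-x_i) * sign(y_j-y_i).
  (1,2):dx=-1,dy=-2->C; (1,3):dx=+1,dy=+2->C; (1,4):dx=+3,dy=+5->C; (1,5):dx=+4,dy=-3->D
  (1,6):dx=-4,dy=+7->D; (2,3):dx=+2,dy=+4->C; (2,4):dx=+4,dy=+7->C; (2,5):dx=+5,dy=-1->D
  (2,6):dx=-3,dy=+9->D; (3,4):dx=+2,dy=+3->C; (3,5):dx=+3,dy=-5->D; (3,6):dx=-5,dy=+5->D
  (4,5):dx=+1,dy=-8->D; (4,6):dx=-7,dy=+2->D; (5,6):dx=-8,dy=+10->D
Step 2: C = 6, D = 9, total pairs = 15.
Step 3: tau = (C - D)/(n(n-1)/2) = (6 - 9)/15 = -0.200000.
Step 4: Exact two-sided p-value (enumerate n! = 720 permutations of y under H0): p = 0.719444.
Step 5: alpha = 0.05. fail to reject H0.

tau_b = -0.2000 (C=6, D=9), p = 0.719444, fail to reject H0.


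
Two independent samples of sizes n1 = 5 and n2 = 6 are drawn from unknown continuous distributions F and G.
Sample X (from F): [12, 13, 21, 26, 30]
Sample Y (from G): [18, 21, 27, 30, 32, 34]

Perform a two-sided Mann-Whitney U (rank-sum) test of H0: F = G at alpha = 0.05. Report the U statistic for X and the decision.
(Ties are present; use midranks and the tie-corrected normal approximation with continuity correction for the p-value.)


Step 1: Combine and sort all 11 observations; assign midranks.
sorted (value, group): (12,X), (13,X), (18,Y), (21,X), (21,Y), (26,X), (27,Y), (30,X), (30,Y), (32,Y), (34,Y)
ranks: 12->1, 13->2, 18->3, 21->4.5, 21->4.5, 26->6, 27->7, 30->8.5, 30->8.5, 32->10, 34->11
Step 2: Rank sum for X: R1 = 1 + 2 + 4.5 + 6 + 8.5 = 22.
Step 3: U_X = R1 - n1(n1+1)/2 = 22 - 5*6/2 = 22 - 15 = 7.
       U_Y = n1*n2 - U_X = 30 - 7 = 23.
Step 4: Ties are present, so use the tie-corrected normal approximation (with continuity correction) for the p-value.
Step 5: p-value = 0.168954; compare to alpha = 0.05. fail to reject H0.

U_X = 7, p = 0.168954, fail to reject H0 at alpha = 0.05.


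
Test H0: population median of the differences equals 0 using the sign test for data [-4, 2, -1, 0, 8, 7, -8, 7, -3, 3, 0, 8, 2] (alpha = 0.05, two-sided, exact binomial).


Step 1: Discard zero differences. Original n = 13; n_eff = number of nonzero differences = 11.
Nonzero differences (with sign): -4, +2, -1, +8, +7, -8, +7, -3, +3, +8, +2
Step 2: Count signs: positive = 7, negative = 4.
Step 3: Under H0: P(positive) = 0.5, so the number of positives S ~ Bin(11, 0.5).
Step 4: Two-sided exact p-value = sum of Bin(11,0.5) probabilities at or below the observed probability = 0.548828.
Step 5: alpha = 0.05. fail to reject H0.

n_eff = 11, pos = 7, neg = 4, p = 0.548828, fail to reject H0.


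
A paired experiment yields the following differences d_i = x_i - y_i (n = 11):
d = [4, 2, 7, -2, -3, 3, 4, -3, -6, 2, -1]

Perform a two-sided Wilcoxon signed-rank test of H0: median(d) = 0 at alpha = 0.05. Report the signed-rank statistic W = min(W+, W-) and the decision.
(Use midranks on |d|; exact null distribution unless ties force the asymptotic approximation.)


Step 1: Drop any zero differences (none here) and take |d_i|.
|d| = [4, 2, 7, 2, 3, 3, 4, 3, 6, 2, 1]
Step 2: Midrank |d_i| (ties get averaged ranks).
ranks: |4|->8.5, |2|->3, |7|->11, |2|->3, |3|->6, |3|->6, |4|->8.5, |3|->6, |6|->10, |2|->3, |1|->1
Step 3: Attach original signs; sum ranks with positive sign and with negative sign.
W+ = 8.5 + 3 + 11 + 6 + 8.5 + 3 = 40
W- = 3 + 6 + 6 + 10 + 1 = 26
(Check: W+ + W- = 66 should equal n(n+1)/2 = 66.)
Step 4: Test statistic W = min(W+, W-) = 26.
Step 5: Ties in |d|, so use the tie-corrected normal approximation.
        E[W] = n(n+1)/4 = 11*12/4 = 33.
        Tie groups: |d|=2 (t=3), |d|=3 (t=3), |d|=4 (t=2); sum(t^3 - t) = 54.
        Var[W] = n(n+1)(2n+1)/24 - sum(t^3-t)/48 = 3036/24 - 54/48 = 125.375.
        z = (W - E[W]) / sqrt(Var[W]) = (26 - 33) / 11.1971 = -0.6252.
        Two-sided p = 2*Phi(z) = 0.531865.
Step 6: alpha = 0.05. fail to reject H0.

W+ = 40, W- = 26, W = min = 26, p = 0.531865, fail to reject H0.


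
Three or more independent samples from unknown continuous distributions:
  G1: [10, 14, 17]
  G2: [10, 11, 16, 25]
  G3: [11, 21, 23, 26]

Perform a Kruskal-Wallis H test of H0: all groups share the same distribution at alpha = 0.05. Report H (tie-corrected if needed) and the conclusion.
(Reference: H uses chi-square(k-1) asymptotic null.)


Step 1: Combine all N = 11 observations and assign midranks.
sorted (value, group, rank): (10,G1,1.5), (10,G2,1.5), (11,G2,3.5), (11,G3,3.5), (14,G1,5), (16,G2,6), (17,G1,7), (21,G3,8), (23,G3,9), (25,G2,10), (26,G3,11)
Step 2: Sum ranks within each group.
R_1 = 13.5 (n_1 = 3)
R_2 = 21 (n_2 = 4)
R_3 = 31.5 (n_3 = 4)
Step 3: H = 12/(N(N+1)) * sum(R_i^2/n_i) - 3(N+1)
     = 12/(11*12) * (13.5^2/3 + 21^2/4 + 31.5^2/4) - 3*12
     = 0.090909 * 419.062 - 36
     = 2.096591.
Step 4: Ties present; correction factor C = 1 - 12/(11^3 - 11) = 0.990909. Corrected H = 2.096591 / 0.990909 = 2.115826.
Step 5: Under H0, H ~ chi^2(2); p-value = 0.347180.
Step 6: alpha = 0.05. fail to reject H0.

H = 2.1158, df = 2, p = 0.347180, fail to reject H0.


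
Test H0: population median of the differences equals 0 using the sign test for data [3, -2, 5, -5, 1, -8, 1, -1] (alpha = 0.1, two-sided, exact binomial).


Step 1: Discard zero differences. Original n = 8; n_eff = number of nonzero differences = 8.
Nonzero differences (with sign): +3, -2, +5, -5, +1, -8, +1, -1
Step 2: Count signs: positive = 4, negative = 4.
Step 3: Under H0: P(positive) = 0.5, so the number of positives S ~ Bin(8, 0.5).
Step 4: Two-sided exact p-value = sum of Bin(8,0.5) probabilities at or below the observed probability = 1.000000.
Step 5: alpha = 0.1. fail to reject H0.

n_eff = 8, pos = 4, neg = 4, p = 1.000000, fail to reject H0.


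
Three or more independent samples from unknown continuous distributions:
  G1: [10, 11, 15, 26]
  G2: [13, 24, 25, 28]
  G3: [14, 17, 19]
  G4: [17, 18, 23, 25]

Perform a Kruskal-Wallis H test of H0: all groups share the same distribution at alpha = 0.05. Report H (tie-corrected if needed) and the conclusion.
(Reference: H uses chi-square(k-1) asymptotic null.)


Step 1: Combine all N = 15 observations and assign midranks.
sorted (value, group, rank): (10,G1,1), (11,G1,2), (13,G2,3), (14,G3,4), (15,G1,5), (17,G3,6.5), (17,G4,6.5), (18,G4,8), (19,G3,9), (23,G4,10), (24,G2,11), (25,G2,12.5), (25,G4,12.5), (26,G1,14), (28,G2,15)
Step 2: Sum ranks within each group.
R_1 = 22 (n_1 = 4)
R_2 = 41.5 (n_2 = 4)
R_3 = 19.5 (n_3 = 3)
R_4 = 37 (n_4 = 4)
Step 3: H = 12/(N(N+1)) * sum(R_i^2/n_i) - 3(N+1)
     = 12/(15*16) * (22^2/4 + 41.5^2/4 + 19.5^2/3 + 37^2/4) - 3*16
     = 0.050000 * 1020.56 - 48
     = 3.028125.
Step 4: Ties present; correction factor C = 1 - 12/(15^3 - 15) = 0.996429. Corrected H = 3.028125 / 0.996429 = 3.038978.
Step 5: Under H0, H ~ chi^2(3); p-value = 0.385654.
Step 6: alpha = 0.05. fail to reject H0.

H = 3.0390, df = 3, p = 0.385654, fail to reject H0.


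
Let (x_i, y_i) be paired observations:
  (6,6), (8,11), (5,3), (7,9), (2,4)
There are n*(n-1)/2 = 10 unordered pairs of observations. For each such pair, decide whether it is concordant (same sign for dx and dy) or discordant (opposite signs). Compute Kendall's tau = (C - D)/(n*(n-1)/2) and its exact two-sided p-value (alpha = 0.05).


Step 1: Enumerate the 10 unordered pairs (i,j) with i<j and classify each by sign(x_j-x_i) * sign(y_j-y_i).
  (1,2):dx=+2,dy=+5->C; (1,3):dx=-1,dy=-3->C; (1,4):dx=+1,dy=+3->C; (1,5):dx=-4,dy=-2->C
  (2,3):dx=-3,dy=-8->C; (2,4):dx=-1,dy=-2->C; (2,5):dx=-6,dy=-7->C; (3,4):dx=+2,dy=+6->C
  (3,5):dx=-3,dy=+1->D; (4,5):dx=-5,dy=-5->C
Step 2: C = 9, D = 1, total pairs = 10.
Step 3: tau = (C - D)/(n(n-1)/2) = (9 - 1)/10 = 0.800000.
Step 4: Exact two-sided p-value (enumerate n! = 120 permutations of y under H0): p = 0.083333.
Step 5: alpha = 0.05. fail to reject H0.

tau_b = 0.8000 (C=9, D=1), p = 0.083333, fail to reject H0.


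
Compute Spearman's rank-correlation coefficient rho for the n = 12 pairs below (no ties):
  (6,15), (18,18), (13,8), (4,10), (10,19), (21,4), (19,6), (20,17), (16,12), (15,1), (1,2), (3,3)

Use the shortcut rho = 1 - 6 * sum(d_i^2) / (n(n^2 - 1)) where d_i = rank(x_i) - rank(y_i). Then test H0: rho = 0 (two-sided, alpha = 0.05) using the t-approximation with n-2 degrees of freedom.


Step 1: Rank x and y separately (midranks; no ties here).
rank(x): 6->4, 18->9, 13->6, 4->3, 10->5, 21->12, 19->10, 20->11, 16->8, 15->7, 1->1, 3->2
rank(y): 15->9, 18->11, 8->6, 10->7, 19->12, 4->4, 6->5, 17->10, 12->8, 1->1, 2->2, 3->3
Step 2: d_i = R_x(i) - R_y(i); compute d_i^2.
  (4-9)^2=25, (9-11)^2=4, (6-6)^2=0, (3-7)^2=16, (5-12)^2=49, (12-4)^2=64, (10-5)^2=25, (11-10)^2=1, (8-8)^2=0, (7-1)^2=36, (1-2)^2=1, (2-3)^2=1
sum(d^2) = 222.
Step 3: rho = 1 - 6*222 / (12*(12^2 - 1)) = 1 - 1332/1716 = 0.223776.
Step 4: Under H0, t = rho * sqrt((n-2)/(1-rho^2)) = 0.7261 ~ t(10).
Step 5: Two-sided p-value from the t-distribution with 10 df = 0.484452.
Step 6: alpha = 0.05. fail to reject H0.

rho = 0.2238, p = 0.484452, fail to reject H0 at alpha = 0.05.


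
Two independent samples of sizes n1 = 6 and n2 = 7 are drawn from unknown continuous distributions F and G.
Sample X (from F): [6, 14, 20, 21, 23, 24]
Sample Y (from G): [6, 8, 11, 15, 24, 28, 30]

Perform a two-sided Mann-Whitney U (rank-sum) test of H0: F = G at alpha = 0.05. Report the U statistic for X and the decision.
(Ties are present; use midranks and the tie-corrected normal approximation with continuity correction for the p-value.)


Step 1: Combine and sort all 13 observations; assign midranks.
sorted (value, group): (6,X), (6,Y), (8,Y), (11,Y), (14,X), (15,Y), (20,X), (21,X), (23,X), (24,X), (24,Y), (28,Y), (30,Y)
ranks: 6->1.5, 6->1.5, 8->3, 11->4, 14->5, 15->6, 20->7, 21->8, 23->9, 24->10.5, 24->10.5, 28->12, 30->13
Step 2: Rank sum for X: R1 = 1.5 + 5 + 7 + 8 + 9 + 10.5 = 41.
Step 3: U_X = R1 - n1(n1+1)/2 = 41 - 6*7/2 = 41 - 21 = 20.
       U_Y = n1*n2 - U_X = 42 - 20 = 22.
Step 4: Ties are present, so use the tie-corrected normal approximation (with continuity correction) for the p-value.
Step 5: p-value = 0.942900; compare to alpha = 0.05. fail to reject H0.

U_X = 20, p = 0.942900, fail to reject H0 at alpha = 0.05.


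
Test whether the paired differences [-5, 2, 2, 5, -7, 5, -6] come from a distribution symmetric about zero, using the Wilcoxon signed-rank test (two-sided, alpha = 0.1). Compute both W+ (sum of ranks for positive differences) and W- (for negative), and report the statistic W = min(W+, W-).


Step 1: Drop any zero differences (none here) and take |d_i|.
|d| = [5, 2, 2, 5, 7, 5, 6]
Step 2: Midrank |d_i| (ties get averaged ranks).
ranks: |5|->4, |2|->1.5, |2|->1.5, |5|->4, |7|->7, |5|->4, |6|->6
Step 3: Attach original signs; sum ranks with positive sign and with negative sign.
W+ = 1.5 + 1.5 + 4 + 4 = 11
W- = 4 + 7 + 6 = 17
(Check: W+ + W- = 28 should equal n(n+1)/2 = 28.)
Step 4: Test statistic W = min(W+, W-) = 11.
Step 5: Ties in |d|, so use the tie-corrected normal approximation.
        E[W] = n(n+1)/4 = 7*8/4 = 14.
        Tie groups: |d|=2 (t=2), |d|=5 (t=3); sum(t^3 - t) = 30.
        Var[W] = n(n+1)(2n+1)/24 - sum(t^3-t)/48 = 840/24 - 30/48 = 34.375.
        z = (W - E[W]) / sqrt(Var[W]) = (11 - 14) / 5.8630 = -0.5117.
        Two-sided p = 2*Phi(z) = 0.608874.
Step 6: alpha = 0.1. fail to reject H0.

W+ = 11, W- = 17, W = min = 11, p = 0.608874, fail to reject H0.


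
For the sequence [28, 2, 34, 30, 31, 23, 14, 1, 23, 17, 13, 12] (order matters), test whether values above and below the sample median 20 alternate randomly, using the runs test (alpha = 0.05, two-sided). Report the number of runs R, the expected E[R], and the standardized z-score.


Step 1: Compute median = 20; label A = above, B = below.
Labels in order: ABAAAABBABBB  (n_A = 6, n_B = 6)
Step 2: Count runs R = 6.
Step 3: Under H0 (random ordering), E[R] = 2*n_A*n_B/(n_A+n_B) + 1 = 2*6*6/12 + 1 = 7.0000.
        Var[R] = 2*n_A*n_B*(2*n_A*n_B - n_A - n_B) / ((n_A+n_B)^2 * (n_A+n_B-1)) = 4320/1584 = 2.7273.
        SD[R] = 1.6514.
Step 4: Continuity-corrected z = (R + 0.5 - E[R]) / SD[R] = (6 + 0.5 - 7.0000) / 1.6514 = -0.3028.
Step 5: Two-sided p-value via normal approximation = 2*(1 - Phi(|z|)) = 0.762069.
Step 6: alpha = 0.05. fail to reject H0.

R = 6, z = -0.3028, p = 0.762069, fail to reject H0.


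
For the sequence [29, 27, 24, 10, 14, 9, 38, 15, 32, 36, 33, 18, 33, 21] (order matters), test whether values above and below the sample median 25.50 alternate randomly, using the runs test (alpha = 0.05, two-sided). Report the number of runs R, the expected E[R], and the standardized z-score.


Step 1: Compute median = 25.50; label A = above, B = below.
Labels in order: AABBBBABAAABAB  (n_A = 7, n_B = 7)
Step 2: Count runs R = 8.
Step 3: Under H0 (random ordering), E[R] = 2*n_A*n_B/(n_A+n_B) + 1 = 2*7*7/14 + 1 = 8.0000.
        Var[R] = 2*n_A*n_B*(2*n_A*n_B - n_A - n_B) / ((n_A+n_B)^2 * (n_A+n_B-1)) = 8232/2548 = 3.2308.
        SD[R] = 1.7974.
Step 4: R = E[R], so z = 0 with no continuity correction.
Step 5: Two-sided p-value via normal approximation = 2*(1 - Phi(|z|)) = 1.000000.
Step 6: alpha = 0.05. fail to reject H0.

R = 8, z = 0.0000, p = 1.000000, fail to reject H0.


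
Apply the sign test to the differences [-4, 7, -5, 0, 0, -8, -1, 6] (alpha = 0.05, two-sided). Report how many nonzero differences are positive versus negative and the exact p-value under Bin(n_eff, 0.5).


Step 1: Discard zero differences. Original n = 8; n_eff = number of nonzero differences = 6.
Nonzero differences (with sign): -4, +7, -5, -8, -1, +6
Step 2: Count signs: positive = 2, negative = 4.
Step 3: Under H0: P(positive) = 0.5, so the number of positives S ~ Bin(6, 0.5).
Step 4: Two-sided exact p-value = sum of Bin(6,0.5) probabilities at or below the observed probability = 0.687500.
Step 5: alpha = 0.05. fail to reject H0.

n_eff = 6, pos = 2, neg = 4, p = 0.687500, fail to reject H0.


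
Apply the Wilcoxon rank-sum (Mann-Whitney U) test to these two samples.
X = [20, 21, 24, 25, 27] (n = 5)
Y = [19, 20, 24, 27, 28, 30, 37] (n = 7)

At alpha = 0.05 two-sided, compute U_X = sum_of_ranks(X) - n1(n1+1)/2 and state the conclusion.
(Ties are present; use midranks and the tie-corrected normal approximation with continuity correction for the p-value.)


Step 1: Combine and sort all 12 observations; assign midranks.
sorted (value, group): (19,Y), (20,X), (20,Y), (21,X), (24,X), (24,Y), (25,X), (27,X), (27,Y), (28,Y), (30,Y), (37,Y)
ranks: 19->1, 20->2.5, 20->2.5, 21->4, 24->5.5, 24->5.5, 25->7, 27->8.5, 27->8.5, 28->10, 30->11, 37->12
Step 2: Rank sum for X: R1 = 2.5 + 4 + 5.5 + 7 + 8.5 = 27.5.
Step 3: U_X = R1 - n1(n1+1)/2 = 27.5 - 5*6/2 = 27.5 - 15 = 12.5.
       U_Y = n1*n2 - U_X = 35 - 12.5 = 22.5.
Step 4: Ties are present, so use the tie-corrected normal approximation (with continuity correction) for the p-value.
Step 5: p-value = 0.462546; compare to alpha = 0.05. fail to reject H0.

U_X = 12.5, p = 0.462546, fail to reject H0 at alpha = 0.05.


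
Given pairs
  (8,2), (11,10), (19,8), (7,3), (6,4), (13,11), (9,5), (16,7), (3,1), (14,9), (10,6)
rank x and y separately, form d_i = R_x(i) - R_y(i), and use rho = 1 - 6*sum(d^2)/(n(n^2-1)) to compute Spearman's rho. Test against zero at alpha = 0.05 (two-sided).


Step 1: Rank x and y separately (midranks; no ties here).
rank(x): 8->4, 11->7, 19->11, 7->3, 6->2, 13->8, 9->5, 16->10, 3->1, 14->9, 10->6
rank(y): 2->2, 10->10, 8->8, 3->3, 4->4, 11->11, 5->5, 7->7, 1->1, 9->9, 6->6
Step 2: d_i = R_x(i) - R_y(i); compute d_i^2.
  (4-2)^2=4, (7-10)^2=9, (11-8)^2=9, (3-3)^2=0, (2-4)^2=4, (8-11)^2=9, (5-5)^2=0, (10-7)^2=9, (1-1)^2=0, (9-9)^2=0, (6-6)^2=0
sum(d^2) = 44.
Step 3: rho = 1 - 6*44 / (11*(11^2 - 1)) = 1 - 264/1320 = 0.800000.
Step 4: Under H0, t = rho * sqrt((n-2)/(1-rho^2)) = 4.0000 ~ t(9).
Step 5: Two-sided p-value from the t-distribution with 9 df = 0.003110.
Step 6: alpha = 0.05. reject H0.

rho = 0.8000, p = 0.003110, reject H0 at alpha = 0.05.


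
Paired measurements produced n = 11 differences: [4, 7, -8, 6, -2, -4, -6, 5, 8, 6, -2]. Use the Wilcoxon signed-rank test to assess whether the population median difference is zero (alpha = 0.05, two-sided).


Step 1: Drop any zero differences (none here) and take |d_i|.
|d| = [4, 7, 8, 6, 2, 4, 6, 5, 8, 6, 2]
Step 2: Midrank |d_i| (ties get averaged ranks).
ranks: |4|->3.5, |7|->9, |8|->10.5, |6|->7, |2|->1.5, |4|->3.5, |6|->7, |5|->5, |8|->10.5, |6|->7, |2|->1.5
Step 3: Attach original signs; sum ranks with positive sign and with negative sign.
W+ = 3.5 + 9 + 7 + 5 + 10.5 + 7 = 42
W- = 10.5 + 1.5 + 3.5 + 7 + 1.5 = 24
(Check: W+ + W- = 66 should equal n(n+1)/2 = 66.)
Step 4: Test statistic W = min(W+, W-) = 24.
Step 5: Ties in |d|, so use the tie-corrected normal approximation.
        E[W] = n(n+1)/4 = 11*12/4 = 33.
        Tie groups: |d|=2 (t=2), |d|=4 (t=2), |d|=6 (t=3), |d|=8 (t=2); sum(t^3 - t) = 42.
        Var[W] = n(n+1)(2n+1)/24 - sum(t^3-t)/48 = 3036/24 - 42/48 = 125.625.
        z = (W - E[W]) / sqrt(Var[W]) = (24 - 33) / 11.2083 = -0.8030.
        Two-sided p = 2*Phi(z) = 0.421987.
Step 6: alpha = 0.05. fail to reject H0.

W+ = 42, W- = 24, W = min = 24, p = 0.421987, fail to reject H0.


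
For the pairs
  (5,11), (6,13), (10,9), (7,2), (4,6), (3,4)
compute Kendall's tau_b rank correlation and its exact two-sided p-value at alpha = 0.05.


Step 1: Enumerate the 15 unordered pairs (i,j) with i<j and classify each by sign(x_j-x_i) * sign(y_j-y_i).
  (1,2):dx=+1,dy=+2->C; (1,3):dx=+5,dy=-2->D; (1,4):dx=+2,dy=-9->D; (1,5):dx=-1,dy=-5->C
  (1,6):dx=-2,dy=-7->C; (2,3):dx=+4,dy=-4->D; (2,4):dx=+1,dy=-11->D; (2,5):dx=-2,dy=-7->C
  (2,6):dx=-3,dy=-9->C; (3,4):dx=-3,dy=-7->C; (3,5):dx=-6,dy=-3->C; (3,6):dx=-7,dy=-5->C
  (4,5):dx=-3,dy=+4->D; (4,6):dx=-4,dy=+2->D; (5,6):dx=-1,dy=-2->C
Step 2: C = 9, D = 6, total pairs = 15.
Step 3: tau = (C - D)/(n(n-1)/2) = (9 - 6)/15 = 0.200000.
Step 4: Exact two-sided p-value (enumerate n! = 720 permutations of y under H0): p = 0.719444.
Step 5: alpha = 0.05. fail to reject H0.

tau_b = 0.2000 (C=9, D=6), p = 0.719444, fail to reject H0.


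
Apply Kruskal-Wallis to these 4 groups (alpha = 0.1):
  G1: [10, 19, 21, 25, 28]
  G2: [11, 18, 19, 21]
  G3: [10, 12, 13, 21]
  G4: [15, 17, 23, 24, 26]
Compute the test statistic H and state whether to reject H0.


Step 1: Combine all N = 18 observations and assign midranks.
sorted (value, group, rank): (10,G1,1.5), (10,G3,1.5), (11,G2,3), (12,G3,4), (13,G3,5), (15,G4,6), (17,G4,7), (18,G2,8), (19,G1,9.5), (19,G2,9.5), (21,G1,12), (21,G2,12), (21,G3,12), (23,G4,14), (24,G4,15), (25,G1,16), (26,G4,17), (28,G1,18)
Step 2: Sum ranks within each group.
R_1 = 57 (n_1 = 5)
R_2 = 32.5 (n_2 = 4)
R_3 = 22.5 (n_3 = 4)
R_4 = 59 (n_4 = 5)
Step 3: H = 12/(N(N+1)) * sum(R_i^2/n_i) - 3(N+1)
     = 12/(18*19) * (57^2/5 + 32.5^2/4 + 22.5^2/4 + 59^2/5) - 3*19
     = 0.035088 * 1736.62 - 57
     = 3.934211.
Step 4: Ties present; correction factor C = 1 - 36/(18^3 - 18) = 0.993808. Corrected H = 3.934211 / 0.993808 = 3.958723.
Step 5: Under H0, H ~ chi^2(3); p-value = 0.265956.
Step 6: alpha = 0.1. fail to reject H0.

H = 3.9587, df = 3, p = 0.265956, fail to reject H0.


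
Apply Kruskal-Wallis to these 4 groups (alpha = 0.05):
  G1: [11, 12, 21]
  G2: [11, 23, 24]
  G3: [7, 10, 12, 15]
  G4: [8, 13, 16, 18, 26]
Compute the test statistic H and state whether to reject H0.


Step 1: Combine all N = 15 observations and assign midranks.
sorted (value, group, rank): (7,G3,1), (8,G4,2), (10,G3,3), (11,G1,4.5), (11,G2,4.5), (12,G1,6.5), (12,G3,6.5), (13,G4,8), (15,G3,9), (16,G4,10), (18,G4,11), (21,G1,12), (23,G2,13), (24,G2,14), (26,G4,15)
Step 2: Sum ranks within each group.
R_1 = 23 (n_1 = 3)
R_2 = 31.5 (n_2 = 3)
R_3 = 19.5 (n_3 = 4)
R_4 = 46 (n_4 = 5)
Step 3: H = 12/(N(N+1)) * sum(R_i^2/n_i) - 3(N+1)
     = 12/(15*16) * (23^2/3 + 31.5^2/3 + 19.5^2/4 + 46^2/5) - 3*16
     = 0.050000 * 1025.35 - 48
     = 3.267292.
Step 4: Ties present; correction factor C = 1 - 12/(15^3 - 15) = 0.996429. Corrected H = 3.267292 / 0.996429 = 3.279002.
Step 5: Under H0, H ~ chi^2(3); p-value = 0.350576.
Step 6: alpha = 0.05. fail to reject H0.

H = 3.2790, df = 3, p = 0.350576, fail to reject H0.


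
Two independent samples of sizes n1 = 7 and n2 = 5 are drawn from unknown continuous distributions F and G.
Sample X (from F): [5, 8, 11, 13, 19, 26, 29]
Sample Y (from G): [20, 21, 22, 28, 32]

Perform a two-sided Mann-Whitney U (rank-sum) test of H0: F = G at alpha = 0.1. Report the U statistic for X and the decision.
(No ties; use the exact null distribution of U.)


Step 1: Combine and sort all 12 observations; assign midranks.
sorted (value, group): (5,X), (8,X), (11,X), (13,X), (19,X), (20,Y), (21,Y), (22,Y), (26,X), (28,Y), (29,X), (32,Y)
ranks: 5->1, 8->2, 11->3, 13->4, 19->5, 20->6, 21->7, 22->8, 26->9, 28->10, 29->11, 32->12
Step 2: Rank sum for X: R1 = 1 + 2 + 3 + 4 + 5 + 9 + 11 = 35.
Step 3: U_X = R1 - n1(n1+1)/2 = 35 - 7*8/2 = 35 - 28 = 7.
       U_Y = n1*n2 - U_X = 35 - 7 = 28.
Step 4: No ties, so the exact null distribution of U (based on enumerating the C(12,7) = 792 equally likely rank assignments) gives the two-sided p-value.
Step 5: p-value = 0.106061; compare to alpha = 0.1. fail to reject H0.

U_X = 7, p = 0.106061, fail to reject H0 at alpha = 0.1.
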